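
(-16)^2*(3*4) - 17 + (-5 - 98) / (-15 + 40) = 76272 / 25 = 3050.88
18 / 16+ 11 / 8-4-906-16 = -1847 / 2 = -923.50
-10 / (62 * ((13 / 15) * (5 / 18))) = -270 / 403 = -0.67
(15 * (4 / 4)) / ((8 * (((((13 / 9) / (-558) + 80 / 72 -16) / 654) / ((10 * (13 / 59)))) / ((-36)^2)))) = -235145.99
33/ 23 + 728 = 16777/ 23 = 729.43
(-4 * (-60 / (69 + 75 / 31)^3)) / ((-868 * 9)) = -4805 / 56976025806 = -0.00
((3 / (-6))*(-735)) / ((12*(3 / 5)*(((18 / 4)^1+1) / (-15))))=-6125 / 44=-139.20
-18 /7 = -2.57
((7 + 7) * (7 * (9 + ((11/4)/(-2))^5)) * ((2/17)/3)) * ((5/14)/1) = 5.61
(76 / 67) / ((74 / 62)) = 2356 / 2479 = 0.95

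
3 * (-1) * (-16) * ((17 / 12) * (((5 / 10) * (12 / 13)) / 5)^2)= 2448 / 4225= 0.58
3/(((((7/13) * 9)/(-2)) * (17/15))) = -130/119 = -1.09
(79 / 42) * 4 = 158 / 21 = 7.52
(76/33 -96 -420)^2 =263884.58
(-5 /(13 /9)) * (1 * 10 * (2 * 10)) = -9000 /13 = -692.31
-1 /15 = -0.07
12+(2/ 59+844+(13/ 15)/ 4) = 3031127/ 3540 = 856.25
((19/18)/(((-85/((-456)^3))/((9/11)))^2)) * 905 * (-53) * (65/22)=-47931715383185736400896/384659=-124608329411727624.73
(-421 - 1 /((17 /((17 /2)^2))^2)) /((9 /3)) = -7025 /48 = -146.35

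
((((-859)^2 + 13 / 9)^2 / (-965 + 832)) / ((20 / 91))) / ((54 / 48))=-1146654876831464 / 69255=-16556997716.14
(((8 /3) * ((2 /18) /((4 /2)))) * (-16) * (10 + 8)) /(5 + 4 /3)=-6.74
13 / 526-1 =-513 / 526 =-0.98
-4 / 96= -0.04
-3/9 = -1/3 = -0.33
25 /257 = 0.10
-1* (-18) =18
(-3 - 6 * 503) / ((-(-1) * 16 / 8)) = -3021 / 2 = -1510.50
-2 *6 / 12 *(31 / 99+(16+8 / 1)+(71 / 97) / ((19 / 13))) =-4527478 / 182457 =-24.81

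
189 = 189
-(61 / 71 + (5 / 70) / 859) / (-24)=733657 / 20492304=0.04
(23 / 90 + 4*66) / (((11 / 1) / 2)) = 23783 / 495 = 48.05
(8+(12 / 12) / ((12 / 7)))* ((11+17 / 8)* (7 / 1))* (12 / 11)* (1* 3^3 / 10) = 408807 / 176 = 2322.77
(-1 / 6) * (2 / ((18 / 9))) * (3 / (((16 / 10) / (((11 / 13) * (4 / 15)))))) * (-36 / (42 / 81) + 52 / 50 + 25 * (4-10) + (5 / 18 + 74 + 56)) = 3053039 / 491400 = 6.21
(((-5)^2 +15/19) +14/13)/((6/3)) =3318/247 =13.43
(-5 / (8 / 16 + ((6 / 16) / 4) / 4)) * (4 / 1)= -2560 / 67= -38.21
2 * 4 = 8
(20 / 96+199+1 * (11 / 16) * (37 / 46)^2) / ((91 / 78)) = 20278369 / 118496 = 171.13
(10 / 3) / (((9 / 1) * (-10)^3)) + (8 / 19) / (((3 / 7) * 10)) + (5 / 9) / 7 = 63647 / 359100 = 0.18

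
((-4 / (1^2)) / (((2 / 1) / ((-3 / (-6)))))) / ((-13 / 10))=10 / 13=0.77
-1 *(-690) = 690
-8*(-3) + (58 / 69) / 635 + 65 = 3899593 / 43815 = 89.00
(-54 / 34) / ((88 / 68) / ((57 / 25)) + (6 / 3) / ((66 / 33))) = -1539 / 1519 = -1.01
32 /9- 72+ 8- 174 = -2110 /9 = -234.44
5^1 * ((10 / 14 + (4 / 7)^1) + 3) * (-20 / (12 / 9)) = -2250 / 7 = -321.43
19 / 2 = 9.50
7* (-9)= -63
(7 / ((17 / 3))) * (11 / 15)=77 / 85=0.91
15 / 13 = 1.15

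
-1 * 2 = -2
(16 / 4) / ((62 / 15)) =30 / 31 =0.97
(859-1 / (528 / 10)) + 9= 229147 / 264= 867.98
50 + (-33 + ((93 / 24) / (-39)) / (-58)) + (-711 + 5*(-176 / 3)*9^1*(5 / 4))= -72275393 / 18096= -3994.00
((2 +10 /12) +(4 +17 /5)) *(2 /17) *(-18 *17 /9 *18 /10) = -1842 /25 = -73.68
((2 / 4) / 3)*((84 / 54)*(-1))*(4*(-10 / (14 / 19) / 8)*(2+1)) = 95 / 18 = 5.28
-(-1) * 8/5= 1.60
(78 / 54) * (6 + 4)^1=130 / 9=14.44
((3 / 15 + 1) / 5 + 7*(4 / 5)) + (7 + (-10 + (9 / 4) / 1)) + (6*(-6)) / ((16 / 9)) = -379 / 25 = -15.16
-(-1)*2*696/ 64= 21.75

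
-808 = -808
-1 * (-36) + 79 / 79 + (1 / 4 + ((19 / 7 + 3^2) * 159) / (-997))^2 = 30874813001 / 779303056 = 39.62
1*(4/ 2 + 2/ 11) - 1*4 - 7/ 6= -197/ 66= -2.98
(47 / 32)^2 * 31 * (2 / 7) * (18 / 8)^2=5546799 / 57344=96.73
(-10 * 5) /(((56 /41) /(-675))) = 691875 /28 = 24709.82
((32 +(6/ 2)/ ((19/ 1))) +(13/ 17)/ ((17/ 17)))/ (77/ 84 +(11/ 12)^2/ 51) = 4593888/ 130207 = 35.28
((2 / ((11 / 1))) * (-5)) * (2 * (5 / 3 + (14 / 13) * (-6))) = 340 / 39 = 8.72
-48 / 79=-0.61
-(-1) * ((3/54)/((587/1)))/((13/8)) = 4/68679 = 0.00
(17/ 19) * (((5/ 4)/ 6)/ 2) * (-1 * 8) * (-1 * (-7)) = -595/ 114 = -5.22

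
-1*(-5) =5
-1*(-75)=75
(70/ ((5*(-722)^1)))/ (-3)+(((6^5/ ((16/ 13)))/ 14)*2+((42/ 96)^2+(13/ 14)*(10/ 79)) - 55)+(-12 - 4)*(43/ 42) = 18212134181/ 21902592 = 831.51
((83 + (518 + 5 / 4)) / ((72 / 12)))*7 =5621 / 8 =702.62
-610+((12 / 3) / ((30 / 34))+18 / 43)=-390256 / 645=-605.05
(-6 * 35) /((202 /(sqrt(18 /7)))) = -45 * sqrt(14) /101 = -1.67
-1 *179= -179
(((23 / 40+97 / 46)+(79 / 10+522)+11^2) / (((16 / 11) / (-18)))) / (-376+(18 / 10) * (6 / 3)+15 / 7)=416698821 / 19075648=21.84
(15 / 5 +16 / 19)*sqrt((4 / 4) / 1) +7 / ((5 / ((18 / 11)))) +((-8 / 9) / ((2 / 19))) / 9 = 439709 / 84645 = 5.19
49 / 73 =0.67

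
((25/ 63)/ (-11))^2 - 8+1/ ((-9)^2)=-3835438/ 480249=-7.99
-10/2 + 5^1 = 0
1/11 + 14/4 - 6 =-53/22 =-2.41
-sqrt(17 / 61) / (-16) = sqrt(1037) / 976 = 0.03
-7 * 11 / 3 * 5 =-385 / 3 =-128.33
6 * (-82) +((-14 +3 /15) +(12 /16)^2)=-40419 /80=-505.24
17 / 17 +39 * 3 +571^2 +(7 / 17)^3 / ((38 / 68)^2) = 2001639155 / 6137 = 326159.22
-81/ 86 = -0.94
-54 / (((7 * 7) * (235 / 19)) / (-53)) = 54378 / 11515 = 4.72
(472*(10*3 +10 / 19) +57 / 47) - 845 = 12113218 / 893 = 13564.63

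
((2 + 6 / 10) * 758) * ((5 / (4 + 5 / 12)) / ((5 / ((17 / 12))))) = 167518 / 265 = 632.14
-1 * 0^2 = 0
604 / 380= 151 / 95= 1.59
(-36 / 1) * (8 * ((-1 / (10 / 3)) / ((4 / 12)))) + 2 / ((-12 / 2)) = 3883 / 15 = 258.87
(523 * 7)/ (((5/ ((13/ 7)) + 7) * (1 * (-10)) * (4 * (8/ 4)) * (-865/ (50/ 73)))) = 6799/ 1818576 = 0.00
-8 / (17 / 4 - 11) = 32 / 27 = 1.19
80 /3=26.67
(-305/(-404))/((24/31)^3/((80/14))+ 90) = 45431275/5420890584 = 0.01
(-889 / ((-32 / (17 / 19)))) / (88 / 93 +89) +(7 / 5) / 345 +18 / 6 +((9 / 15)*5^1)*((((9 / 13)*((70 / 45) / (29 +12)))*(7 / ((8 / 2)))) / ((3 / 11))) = 505828065767 / 133603485600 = 3.79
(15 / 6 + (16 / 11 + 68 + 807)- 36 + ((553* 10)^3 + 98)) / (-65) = -3720472314701 / 1430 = -2601728891.40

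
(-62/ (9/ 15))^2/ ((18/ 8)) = 384400/ 81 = 4745.68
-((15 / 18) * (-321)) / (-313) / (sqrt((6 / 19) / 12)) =-535 * sqrt(38) / 626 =-5.27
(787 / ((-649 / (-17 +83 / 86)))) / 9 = 1085273 / 502326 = 2.16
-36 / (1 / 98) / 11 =-3528 / 11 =-320.73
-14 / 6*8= -56 / 3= -18.67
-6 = -6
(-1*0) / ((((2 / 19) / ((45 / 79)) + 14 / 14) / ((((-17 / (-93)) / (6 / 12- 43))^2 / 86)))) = 0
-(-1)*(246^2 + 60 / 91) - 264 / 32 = 22025061 / 364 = 60508.41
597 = 597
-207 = -207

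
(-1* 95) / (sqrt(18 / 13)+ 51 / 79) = 331721 / 5235 - 118579* sqrt(26) / 5235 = -52.13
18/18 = 1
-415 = -415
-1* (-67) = 67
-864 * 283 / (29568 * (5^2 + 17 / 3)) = -7641 / 28336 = -0.27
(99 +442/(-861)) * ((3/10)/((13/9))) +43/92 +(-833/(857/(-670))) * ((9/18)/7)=99191966311/1470834820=67.44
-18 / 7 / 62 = -9 / 217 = -0.04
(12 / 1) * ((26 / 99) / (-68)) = -26 / 561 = -0.05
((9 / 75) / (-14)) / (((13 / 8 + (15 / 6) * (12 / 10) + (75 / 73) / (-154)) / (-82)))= 790152 / 5191925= 0.15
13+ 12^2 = 157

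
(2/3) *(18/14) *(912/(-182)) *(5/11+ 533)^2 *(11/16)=-5888115504/7007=-840319.04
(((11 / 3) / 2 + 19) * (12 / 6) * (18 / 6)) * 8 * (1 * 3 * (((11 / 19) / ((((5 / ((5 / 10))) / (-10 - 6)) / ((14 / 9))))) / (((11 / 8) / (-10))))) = 1792000 / 57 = 31438.60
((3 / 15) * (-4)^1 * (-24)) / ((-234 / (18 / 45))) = -32 / 975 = -0.03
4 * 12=48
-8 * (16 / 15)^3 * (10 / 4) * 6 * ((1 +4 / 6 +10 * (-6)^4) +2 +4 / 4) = -1274478592 / 675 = -1888116.43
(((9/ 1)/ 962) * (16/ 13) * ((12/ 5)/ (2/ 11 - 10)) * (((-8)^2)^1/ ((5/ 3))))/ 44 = -384/ 156325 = -0.00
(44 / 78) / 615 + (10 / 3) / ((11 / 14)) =1119542 / 263835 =4.24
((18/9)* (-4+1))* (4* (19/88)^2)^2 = -390963/1874048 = -0.21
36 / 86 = 18 / 43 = 0.42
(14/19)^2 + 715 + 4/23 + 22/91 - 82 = 479002007/755573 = 633.96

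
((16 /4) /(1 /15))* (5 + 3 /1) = 480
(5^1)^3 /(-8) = -125 /8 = -15.62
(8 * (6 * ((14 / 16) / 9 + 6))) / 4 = 73.17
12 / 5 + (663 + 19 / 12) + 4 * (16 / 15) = 2685 / 4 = 671.25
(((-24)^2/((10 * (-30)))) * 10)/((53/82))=-7872/265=-29.71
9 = 9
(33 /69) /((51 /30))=110 /391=0.28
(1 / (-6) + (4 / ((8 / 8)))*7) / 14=167 / 84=1.99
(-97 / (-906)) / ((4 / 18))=291 / 604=0.48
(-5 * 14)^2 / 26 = 2450 / 13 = 188.46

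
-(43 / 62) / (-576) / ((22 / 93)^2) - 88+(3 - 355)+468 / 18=-25646795 / 61952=-413.98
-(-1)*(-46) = -46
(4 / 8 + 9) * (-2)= -19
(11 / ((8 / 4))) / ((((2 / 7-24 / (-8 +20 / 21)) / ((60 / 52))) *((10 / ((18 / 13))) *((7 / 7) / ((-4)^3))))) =-615384 / 40391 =-15.24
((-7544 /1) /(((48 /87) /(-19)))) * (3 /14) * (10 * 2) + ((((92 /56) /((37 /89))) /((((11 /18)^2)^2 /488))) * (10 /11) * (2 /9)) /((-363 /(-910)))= 5654938845807465 /5047177289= 1120416.13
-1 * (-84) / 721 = 12 / 103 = 0.12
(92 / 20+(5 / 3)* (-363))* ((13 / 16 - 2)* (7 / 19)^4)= 189679 / 14440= 13.14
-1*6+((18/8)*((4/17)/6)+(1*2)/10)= -971/170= -5.71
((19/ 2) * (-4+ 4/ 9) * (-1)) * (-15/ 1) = -1520/ 3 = -506.67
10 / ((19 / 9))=90 / 19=4.74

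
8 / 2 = 4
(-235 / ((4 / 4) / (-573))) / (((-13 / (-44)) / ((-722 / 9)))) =-1425906680 / 39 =-36561709.74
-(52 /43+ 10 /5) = -138 /43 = -3.21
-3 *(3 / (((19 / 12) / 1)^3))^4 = -2166612408926208 / 2213314919066161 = -0.98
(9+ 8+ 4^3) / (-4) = -20.25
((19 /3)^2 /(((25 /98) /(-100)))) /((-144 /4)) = 35378 /81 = 436.77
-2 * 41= -82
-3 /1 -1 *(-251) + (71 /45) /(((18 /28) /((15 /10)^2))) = 22817 /90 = 253.52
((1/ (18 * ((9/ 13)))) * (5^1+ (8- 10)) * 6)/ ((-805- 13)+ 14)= -13/ 7236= -0.00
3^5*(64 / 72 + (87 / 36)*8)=4914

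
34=34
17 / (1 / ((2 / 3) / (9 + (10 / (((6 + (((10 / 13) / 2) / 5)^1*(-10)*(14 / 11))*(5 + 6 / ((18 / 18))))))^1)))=6103 / 4944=1.23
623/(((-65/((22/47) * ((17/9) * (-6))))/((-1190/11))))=-5500.62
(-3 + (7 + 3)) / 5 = 7 / 5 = 1.40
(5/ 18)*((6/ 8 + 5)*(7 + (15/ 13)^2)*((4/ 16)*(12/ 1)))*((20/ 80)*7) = 69.86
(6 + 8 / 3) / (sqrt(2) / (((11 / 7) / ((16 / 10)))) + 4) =39325 / 15798-5005 *sqrt(2) / 7899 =1.59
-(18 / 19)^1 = -18 / 19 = -0.95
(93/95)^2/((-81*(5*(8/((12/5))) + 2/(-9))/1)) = -961/1335700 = -0.00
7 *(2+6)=56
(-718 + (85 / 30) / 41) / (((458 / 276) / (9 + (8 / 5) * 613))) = -20103100297 / 46945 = -428226.65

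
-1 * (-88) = 88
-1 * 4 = -4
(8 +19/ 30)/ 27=259/ 810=0.32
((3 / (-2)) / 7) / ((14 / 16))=-12 / 49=-0.24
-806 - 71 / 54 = -43595 / 54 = -807.31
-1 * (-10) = 10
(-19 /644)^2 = 361 /414736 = 0.00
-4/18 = -2/9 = -0.22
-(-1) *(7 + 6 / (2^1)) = 10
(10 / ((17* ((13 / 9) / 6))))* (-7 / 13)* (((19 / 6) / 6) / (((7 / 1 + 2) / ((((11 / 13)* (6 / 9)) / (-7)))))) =2090 / 336141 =0.01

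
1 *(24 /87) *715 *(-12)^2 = 823680 /29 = 28402.76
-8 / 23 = -0.35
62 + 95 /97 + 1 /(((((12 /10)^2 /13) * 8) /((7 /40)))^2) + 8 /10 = 164305639253 /2574581760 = 63.82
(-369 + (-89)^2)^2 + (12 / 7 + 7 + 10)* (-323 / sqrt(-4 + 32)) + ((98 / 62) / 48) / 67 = 5685932458033 / 99696 - 42313* sqrt(7) / 98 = 57031561.66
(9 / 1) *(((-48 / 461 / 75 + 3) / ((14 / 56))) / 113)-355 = -461081251 / 1302325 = -354.04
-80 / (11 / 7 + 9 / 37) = -2072 / 47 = -44.09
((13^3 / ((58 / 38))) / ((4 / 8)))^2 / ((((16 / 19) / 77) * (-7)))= -364177912241 / 3364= -108257405.54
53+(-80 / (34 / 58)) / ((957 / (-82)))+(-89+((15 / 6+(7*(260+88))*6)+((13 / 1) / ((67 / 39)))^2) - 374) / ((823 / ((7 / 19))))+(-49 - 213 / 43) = 57918869314291 / 3386603509278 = 17.10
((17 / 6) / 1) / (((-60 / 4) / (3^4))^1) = -153 / 10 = -15.30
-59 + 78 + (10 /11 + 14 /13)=3001 /143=20.99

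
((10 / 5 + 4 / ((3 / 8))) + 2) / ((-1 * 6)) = -22 / 9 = -2.44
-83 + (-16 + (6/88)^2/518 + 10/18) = -888523247/9025632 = -98.44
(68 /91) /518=34 /23569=0.00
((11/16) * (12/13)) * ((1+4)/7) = 0.45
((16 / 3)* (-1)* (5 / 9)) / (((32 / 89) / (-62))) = 510.93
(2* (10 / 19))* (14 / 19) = 280 / 361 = 0.78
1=1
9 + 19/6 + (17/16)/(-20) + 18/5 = 3017/192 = 15.71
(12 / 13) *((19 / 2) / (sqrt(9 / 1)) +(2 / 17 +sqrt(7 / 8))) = 3 *sqrt(14) / 13 +670 / 221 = 3.90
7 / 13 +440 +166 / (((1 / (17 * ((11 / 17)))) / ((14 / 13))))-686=1721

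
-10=-10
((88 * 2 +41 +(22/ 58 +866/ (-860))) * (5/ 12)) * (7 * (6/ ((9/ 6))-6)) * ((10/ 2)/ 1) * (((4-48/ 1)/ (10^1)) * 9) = 623275653/ 2494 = 249910.05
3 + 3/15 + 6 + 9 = 91/5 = 18.20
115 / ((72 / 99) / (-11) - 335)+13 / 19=262674 / 770317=0.34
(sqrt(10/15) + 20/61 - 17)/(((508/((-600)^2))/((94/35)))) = -1720764000/54229 + 564000 * sqrt(6)/889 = -30177.43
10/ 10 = 1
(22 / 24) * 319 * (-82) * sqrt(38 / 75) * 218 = -15681721 * sqrt(114) / 45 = -3720776.94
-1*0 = 0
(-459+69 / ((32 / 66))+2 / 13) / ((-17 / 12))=197517 / 884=223.44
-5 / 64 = -0.08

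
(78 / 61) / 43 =78 / 2623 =0.03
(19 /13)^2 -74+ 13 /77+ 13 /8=-7294575 /104104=-70.07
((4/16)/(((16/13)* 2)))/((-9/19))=-247/1152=-0.21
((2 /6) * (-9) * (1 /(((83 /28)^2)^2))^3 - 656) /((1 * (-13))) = 70119845773216492880702864 /1389570100602594617332093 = 50.46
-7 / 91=-0.08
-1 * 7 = -7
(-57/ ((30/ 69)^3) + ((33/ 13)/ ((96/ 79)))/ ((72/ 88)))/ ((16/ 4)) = -323372017/ 1872000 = -172.74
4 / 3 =1.33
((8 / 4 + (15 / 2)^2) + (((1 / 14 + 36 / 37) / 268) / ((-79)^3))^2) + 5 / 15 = 823354737976773952512715 / 14054419424923595191488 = 58.58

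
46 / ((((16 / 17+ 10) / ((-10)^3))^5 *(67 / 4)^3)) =-62429992.59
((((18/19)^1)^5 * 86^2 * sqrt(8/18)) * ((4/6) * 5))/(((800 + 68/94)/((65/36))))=1317727569600/46592754883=28.28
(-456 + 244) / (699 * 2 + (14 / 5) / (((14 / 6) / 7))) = -265 / 1758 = -0.15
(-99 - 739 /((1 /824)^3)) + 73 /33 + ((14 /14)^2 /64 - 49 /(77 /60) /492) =-413452929632.85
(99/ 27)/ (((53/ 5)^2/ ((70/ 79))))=19250/ 665733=0.03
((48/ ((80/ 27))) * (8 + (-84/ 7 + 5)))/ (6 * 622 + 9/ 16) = 432/ 99535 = 0.00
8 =8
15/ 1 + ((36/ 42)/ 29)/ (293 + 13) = 155296/ 10353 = 15.00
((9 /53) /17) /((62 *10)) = 9 /558620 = 0.00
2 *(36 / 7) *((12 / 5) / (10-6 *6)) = -432 / 455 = -0.95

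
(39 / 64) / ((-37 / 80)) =-195 / 148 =-1.32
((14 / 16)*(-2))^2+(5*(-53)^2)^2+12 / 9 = 9468577411 / 48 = 197262029.40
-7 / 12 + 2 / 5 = -0.18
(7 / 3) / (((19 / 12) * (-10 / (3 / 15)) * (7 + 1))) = -7 / 1900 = -0.00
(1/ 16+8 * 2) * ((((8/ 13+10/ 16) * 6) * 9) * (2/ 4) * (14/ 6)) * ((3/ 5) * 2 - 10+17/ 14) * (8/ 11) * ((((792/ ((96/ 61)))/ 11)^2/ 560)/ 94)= -275.34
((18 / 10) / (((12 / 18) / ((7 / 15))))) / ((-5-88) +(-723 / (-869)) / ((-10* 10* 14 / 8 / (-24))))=-127743 / 9417082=-0.01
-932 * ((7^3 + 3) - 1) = -321540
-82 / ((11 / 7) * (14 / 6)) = -246 / 11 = -22.36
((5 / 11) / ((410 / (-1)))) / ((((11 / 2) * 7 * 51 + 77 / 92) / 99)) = -414 / 7409479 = -0.00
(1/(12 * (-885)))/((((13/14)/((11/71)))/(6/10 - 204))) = 8701/2722850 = 0.00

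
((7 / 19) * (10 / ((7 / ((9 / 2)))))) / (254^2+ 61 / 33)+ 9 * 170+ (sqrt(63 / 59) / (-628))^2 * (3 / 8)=11521264438193534919 / 7530238009226368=1530.00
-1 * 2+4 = 2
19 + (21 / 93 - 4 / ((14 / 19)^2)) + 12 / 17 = 324449 / 25823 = 12.56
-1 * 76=-76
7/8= 0.88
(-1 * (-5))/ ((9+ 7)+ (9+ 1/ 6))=30/ 151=0.20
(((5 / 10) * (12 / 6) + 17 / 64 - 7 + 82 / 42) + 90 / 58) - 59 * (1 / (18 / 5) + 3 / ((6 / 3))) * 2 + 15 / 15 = -211.01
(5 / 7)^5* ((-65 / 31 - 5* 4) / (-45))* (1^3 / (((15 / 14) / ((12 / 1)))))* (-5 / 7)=-0.73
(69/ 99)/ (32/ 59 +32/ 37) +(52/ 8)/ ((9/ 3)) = 269857/ 101376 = 2.66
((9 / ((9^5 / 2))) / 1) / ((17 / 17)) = 2 / 6561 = 0.00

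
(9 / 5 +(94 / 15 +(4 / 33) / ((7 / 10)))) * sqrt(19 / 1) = 9517 * sqrt(19) / 1155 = 35.92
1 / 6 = 0.17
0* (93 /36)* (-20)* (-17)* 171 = 0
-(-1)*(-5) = -5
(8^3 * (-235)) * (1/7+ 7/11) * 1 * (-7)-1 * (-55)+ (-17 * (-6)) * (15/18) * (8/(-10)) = 7219057/11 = 656277.91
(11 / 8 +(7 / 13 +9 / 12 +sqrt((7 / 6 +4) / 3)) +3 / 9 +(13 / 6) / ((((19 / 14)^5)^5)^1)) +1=sqrt(62) / 6 +116096809309220097152377596312980077 / 29039866654735899935422198407515688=5.31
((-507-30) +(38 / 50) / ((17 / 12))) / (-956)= 227997 / 406300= 0.56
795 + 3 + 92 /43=34406 /43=800.14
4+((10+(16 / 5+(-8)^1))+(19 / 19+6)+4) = 101 / 5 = 20.20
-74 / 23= -3.22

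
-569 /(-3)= 189.67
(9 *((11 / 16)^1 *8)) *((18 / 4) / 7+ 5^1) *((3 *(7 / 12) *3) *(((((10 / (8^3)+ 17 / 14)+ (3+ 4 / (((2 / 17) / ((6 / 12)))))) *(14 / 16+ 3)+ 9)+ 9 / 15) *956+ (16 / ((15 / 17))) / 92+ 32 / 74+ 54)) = 128889451.11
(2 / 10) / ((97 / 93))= 93 / 485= 0.19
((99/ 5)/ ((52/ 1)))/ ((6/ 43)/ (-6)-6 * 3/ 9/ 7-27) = -9933/ 712400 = -0.01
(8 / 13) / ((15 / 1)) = 8 / 195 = 0.04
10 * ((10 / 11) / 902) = 50 / 4961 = 0.01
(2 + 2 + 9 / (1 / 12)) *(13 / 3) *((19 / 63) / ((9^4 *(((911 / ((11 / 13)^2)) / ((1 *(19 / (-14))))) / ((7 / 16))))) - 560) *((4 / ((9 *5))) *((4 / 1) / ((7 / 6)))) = -82830.22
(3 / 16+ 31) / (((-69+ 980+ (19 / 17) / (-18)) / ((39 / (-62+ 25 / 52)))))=-38707929 / 1783423306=-0.02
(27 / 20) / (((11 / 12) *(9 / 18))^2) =3888 / 605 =6.43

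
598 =598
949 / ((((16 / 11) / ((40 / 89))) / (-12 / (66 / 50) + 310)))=7852975 / 89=88235.67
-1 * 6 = -6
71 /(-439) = -0.16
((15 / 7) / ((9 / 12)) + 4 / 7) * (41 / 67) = 984 / 469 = 2.10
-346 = -346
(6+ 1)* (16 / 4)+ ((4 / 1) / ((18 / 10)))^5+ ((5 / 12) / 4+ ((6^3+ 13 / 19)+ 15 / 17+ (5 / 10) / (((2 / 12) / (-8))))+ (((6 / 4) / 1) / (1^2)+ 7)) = 86777704261 / 305165232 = 284.36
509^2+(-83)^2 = 265970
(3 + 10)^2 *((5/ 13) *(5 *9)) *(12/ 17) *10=351000/ 17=20647.06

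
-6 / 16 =-3 / 8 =-0.38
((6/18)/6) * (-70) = -3.89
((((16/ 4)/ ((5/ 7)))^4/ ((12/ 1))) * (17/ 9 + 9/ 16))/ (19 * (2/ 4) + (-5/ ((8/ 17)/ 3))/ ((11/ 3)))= 298338656/ 1198125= 249.00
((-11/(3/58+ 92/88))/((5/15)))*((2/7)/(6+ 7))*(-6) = 63162/15925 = 3.97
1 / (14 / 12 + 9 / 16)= 48 / 83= 0.58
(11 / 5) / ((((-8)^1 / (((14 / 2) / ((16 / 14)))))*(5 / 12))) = -1617 / 400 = -4.04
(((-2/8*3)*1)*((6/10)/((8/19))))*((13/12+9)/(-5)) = 6897/3200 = 2.16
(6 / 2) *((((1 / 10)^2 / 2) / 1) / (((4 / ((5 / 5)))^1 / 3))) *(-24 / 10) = -27 / 1000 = -0.03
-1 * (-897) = 897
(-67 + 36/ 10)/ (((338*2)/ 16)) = -1268/ 845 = -1.50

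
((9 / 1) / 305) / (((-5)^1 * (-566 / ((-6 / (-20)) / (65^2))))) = 27 / 36468087500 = 0.00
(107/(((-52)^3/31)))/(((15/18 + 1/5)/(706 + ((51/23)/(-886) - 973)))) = 8732768085/1432654912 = 6.10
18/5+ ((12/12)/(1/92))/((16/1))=187/20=9.35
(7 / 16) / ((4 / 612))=1071 / 16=66.94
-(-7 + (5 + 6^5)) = -7774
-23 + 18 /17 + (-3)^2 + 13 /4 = -659 /68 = -9.69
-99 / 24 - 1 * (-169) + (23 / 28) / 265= 2446791 / 14840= 164.88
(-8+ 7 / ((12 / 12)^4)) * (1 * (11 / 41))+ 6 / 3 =71 / 41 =1.73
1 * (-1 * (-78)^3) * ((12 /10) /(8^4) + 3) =1822457637 /1280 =1423795.03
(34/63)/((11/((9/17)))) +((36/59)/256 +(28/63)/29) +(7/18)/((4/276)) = 2039596585/75886272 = 26.88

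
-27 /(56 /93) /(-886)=2511 /49616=0.05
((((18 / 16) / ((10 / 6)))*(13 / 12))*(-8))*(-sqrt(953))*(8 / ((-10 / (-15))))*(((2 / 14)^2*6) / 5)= 2106*sqrt(953) / 1225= 53.07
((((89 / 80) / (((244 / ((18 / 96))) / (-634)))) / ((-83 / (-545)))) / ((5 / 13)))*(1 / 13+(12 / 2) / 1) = -728826429 / 12961280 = -56.23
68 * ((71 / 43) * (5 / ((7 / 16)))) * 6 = 2317440 / 301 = 7699.14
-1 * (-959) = 959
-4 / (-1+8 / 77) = 308 / 69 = 4.46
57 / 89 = 0.64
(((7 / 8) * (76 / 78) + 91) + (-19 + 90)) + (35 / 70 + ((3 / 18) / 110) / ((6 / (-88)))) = 382193 / 2340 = 163.33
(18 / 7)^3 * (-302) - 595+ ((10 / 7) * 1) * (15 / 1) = -5708.45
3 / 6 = 1 / 2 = 0.50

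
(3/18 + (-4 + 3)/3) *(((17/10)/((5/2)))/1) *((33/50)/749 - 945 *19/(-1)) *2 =-3810350437/936250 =-4069.80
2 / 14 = 1 / 7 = 0.14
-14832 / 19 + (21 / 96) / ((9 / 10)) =-2135143 / 2736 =-780.39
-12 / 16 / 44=-0.02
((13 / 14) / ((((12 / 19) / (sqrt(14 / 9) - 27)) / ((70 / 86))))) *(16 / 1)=-22230 / 43 + 2470 *sqrt(14) / 387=-493.10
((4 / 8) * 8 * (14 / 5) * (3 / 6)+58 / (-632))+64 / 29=353507 / 45820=7.72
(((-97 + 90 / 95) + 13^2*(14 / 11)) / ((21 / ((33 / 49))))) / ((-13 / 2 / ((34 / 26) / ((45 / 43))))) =-12124366 / 16520595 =-0.73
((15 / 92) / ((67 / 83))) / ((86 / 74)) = 46065 / 265052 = 0.17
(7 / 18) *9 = 7 / 2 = 3.50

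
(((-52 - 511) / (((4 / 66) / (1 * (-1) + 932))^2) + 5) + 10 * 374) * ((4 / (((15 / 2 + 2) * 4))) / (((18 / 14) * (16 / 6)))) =-3719920550129 / 912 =-4078860252.33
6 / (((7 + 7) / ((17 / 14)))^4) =250563 / 737894528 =0.00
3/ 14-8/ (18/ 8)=-421/ 126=-3.34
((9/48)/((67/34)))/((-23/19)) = -969/12328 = -0.08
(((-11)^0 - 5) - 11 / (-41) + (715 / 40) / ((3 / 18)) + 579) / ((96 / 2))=37311 / 2624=14.22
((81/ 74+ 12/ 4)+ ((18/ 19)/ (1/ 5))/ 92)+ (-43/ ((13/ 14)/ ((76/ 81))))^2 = 1891.98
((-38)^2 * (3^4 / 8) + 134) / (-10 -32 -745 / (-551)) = -362.98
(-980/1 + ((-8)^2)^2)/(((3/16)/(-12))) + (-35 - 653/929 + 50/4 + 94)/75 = -9263200953/46450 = -199423.06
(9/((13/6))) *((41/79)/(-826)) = -1107/424151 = -0.00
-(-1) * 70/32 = 35/16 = 2.19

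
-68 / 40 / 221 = -1 / 130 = -0.01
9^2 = 81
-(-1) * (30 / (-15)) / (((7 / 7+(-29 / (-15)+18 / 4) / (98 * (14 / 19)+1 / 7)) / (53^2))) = -1621860420 / 314359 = -5159.26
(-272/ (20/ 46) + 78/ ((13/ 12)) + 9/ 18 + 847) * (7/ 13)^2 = 144011/ 1690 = 85.21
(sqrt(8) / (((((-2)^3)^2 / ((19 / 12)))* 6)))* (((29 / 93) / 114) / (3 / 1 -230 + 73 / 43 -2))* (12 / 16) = -0.00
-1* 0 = 0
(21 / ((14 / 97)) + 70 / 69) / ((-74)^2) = 20219 / 755688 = 0.03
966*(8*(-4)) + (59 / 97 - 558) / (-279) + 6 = -836355011 / 27063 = -30904.00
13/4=3.25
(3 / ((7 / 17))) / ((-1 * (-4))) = 51 / 28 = 1.82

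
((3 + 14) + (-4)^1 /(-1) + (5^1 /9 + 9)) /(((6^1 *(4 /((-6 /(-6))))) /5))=1375 /216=6.37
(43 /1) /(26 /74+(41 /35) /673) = 37476005 /307732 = 121.78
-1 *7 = -7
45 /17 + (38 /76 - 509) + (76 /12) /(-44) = -1135457 /2244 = -506.00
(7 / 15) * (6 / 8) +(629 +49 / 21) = 37901 / 60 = 631.68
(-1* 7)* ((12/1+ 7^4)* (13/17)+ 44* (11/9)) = -2033843/153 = -13293.09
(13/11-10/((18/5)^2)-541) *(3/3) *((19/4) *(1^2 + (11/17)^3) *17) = -28571434129/514998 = -55478.73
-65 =-65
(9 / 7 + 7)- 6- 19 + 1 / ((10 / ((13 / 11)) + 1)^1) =-14300 / 861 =-16.61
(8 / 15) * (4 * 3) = 32 / 5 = 6.40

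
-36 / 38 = -18 / 19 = -0.95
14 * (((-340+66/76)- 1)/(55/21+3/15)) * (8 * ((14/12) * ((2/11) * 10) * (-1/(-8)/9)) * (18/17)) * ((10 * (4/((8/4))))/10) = -10075625/11951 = -843.08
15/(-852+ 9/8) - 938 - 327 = -2870325/2269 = -1265.02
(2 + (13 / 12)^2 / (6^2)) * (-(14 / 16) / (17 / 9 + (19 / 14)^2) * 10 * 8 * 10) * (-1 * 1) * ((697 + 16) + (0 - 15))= 31533816475 / 118458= 266202.51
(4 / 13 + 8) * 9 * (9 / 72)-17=-199 / 26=-7.65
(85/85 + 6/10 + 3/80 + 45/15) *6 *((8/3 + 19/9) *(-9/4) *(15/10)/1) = -143577/320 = -448.68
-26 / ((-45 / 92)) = 2392 / 45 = 53.16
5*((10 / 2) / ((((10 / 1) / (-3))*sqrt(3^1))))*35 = -175*sqrt(3) / 2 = -151.55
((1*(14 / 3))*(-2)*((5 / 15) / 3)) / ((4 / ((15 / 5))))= -0.78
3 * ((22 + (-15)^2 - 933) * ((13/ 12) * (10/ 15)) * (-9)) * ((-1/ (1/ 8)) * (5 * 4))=-2140320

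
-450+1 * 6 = -444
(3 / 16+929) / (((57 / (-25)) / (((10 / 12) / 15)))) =-371675 / 16416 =-22.64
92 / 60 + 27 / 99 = 298 / 165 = 1.81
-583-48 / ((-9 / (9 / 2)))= -559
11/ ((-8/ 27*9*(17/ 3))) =-0.73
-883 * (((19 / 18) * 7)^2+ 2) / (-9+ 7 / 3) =16191571 / 2160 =7496.10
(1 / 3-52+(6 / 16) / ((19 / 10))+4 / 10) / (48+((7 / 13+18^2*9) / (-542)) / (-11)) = -2256160907 / 2142175710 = -1.05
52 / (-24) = -13 / 6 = -2.17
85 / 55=17 / 11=1.55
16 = 16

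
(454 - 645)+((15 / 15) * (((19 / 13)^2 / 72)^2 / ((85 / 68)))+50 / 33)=-385757141749 / 2035828080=-189.48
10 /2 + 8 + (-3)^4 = 94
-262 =-262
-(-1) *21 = 21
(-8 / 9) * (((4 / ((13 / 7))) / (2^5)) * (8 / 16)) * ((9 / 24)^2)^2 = -63 / 106496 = -0.00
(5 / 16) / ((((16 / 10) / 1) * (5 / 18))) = 0.70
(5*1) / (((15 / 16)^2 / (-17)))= -4352 / 45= -96.71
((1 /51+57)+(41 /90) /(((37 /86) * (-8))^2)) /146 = 1912193713 /4892915520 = 0.39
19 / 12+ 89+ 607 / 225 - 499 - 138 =-489347 / 900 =-543.72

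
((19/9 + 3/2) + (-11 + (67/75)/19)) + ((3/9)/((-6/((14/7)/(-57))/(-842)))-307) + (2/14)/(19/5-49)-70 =-3915667552/10144575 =-385.99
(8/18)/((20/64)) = 64/45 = 1.42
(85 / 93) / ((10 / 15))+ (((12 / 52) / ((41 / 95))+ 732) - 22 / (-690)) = 8367526721 / 11400870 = 733.94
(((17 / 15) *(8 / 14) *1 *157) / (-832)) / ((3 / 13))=-2669 / 5040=-0.53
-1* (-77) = 77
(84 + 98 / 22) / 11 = 8.04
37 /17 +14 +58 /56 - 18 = -375 /476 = -0.79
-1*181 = -181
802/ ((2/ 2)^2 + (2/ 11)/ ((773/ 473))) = 721.71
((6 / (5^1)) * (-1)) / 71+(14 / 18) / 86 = -0.01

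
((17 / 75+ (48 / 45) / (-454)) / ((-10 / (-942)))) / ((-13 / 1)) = -599583 / 368875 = -1.63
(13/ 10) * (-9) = -117/ 10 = -11.70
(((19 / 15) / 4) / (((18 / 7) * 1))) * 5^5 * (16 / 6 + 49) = 12884375 / 648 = 19883.29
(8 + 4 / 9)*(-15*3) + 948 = 568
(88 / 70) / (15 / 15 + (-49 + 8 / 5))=-11 / 406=-0.03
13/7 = 1.86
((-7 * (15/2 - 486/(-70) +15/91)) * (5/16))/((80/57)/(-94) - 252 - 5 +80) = 35611947/197276768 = 0.18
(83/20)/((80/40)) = 83/40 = 2.08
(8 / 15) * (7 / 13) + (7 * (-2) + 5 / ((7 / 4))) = -14818 / 1365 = -10.86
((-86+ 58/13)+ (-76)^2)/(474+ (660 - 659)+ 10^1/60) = 444168/37063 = 11.98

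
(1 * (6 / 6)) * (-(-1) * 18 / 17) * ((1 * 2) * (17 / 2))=18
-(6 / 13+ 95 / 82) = -1727 / 1066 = -1.62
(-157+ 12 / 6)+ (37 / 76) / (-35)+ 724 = 1513503 / 2660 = 568.99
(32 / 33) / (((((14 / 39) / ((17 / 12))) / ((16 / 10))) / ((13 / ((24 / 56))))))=185.73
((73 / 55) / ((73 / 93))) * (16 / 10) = 744 / 275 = 2.71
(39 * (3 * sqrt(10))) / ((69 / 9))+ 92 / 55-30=-1558 / 55+ 351 * sqrt(10) / 23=19.93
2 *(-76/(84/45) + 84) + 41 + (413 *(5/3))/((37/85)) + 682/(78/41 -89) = 4719840184/2774667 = 1701.05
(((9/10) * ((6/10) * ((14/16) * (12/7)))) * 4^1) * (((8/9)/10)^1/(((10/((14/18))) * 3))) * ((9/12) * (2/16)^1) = 0.00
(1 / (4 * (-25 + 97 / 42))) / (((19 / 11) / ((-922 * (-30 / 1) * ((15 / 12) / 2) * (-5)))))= 39934125 / 72428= 551.36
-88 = -88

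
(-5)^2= 25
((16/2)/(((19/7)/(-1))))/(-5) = 56/95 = 0.59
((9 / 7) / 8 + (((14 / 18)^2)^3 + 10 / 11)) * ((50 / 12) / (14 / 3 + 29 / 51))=179643846275 / 174814328304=1.03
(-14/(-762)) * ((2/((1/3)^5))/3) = 378/127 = 2.98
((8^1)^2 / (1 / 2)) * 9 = 1152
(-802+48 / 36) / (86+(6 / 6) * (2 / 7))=-8407 / 906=-9.28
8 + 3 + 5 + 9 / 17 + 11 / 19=5526 / 323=17.11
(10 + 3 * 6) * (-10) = -280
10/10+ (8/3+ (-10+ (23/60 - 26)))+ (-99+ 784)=13061/20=653.05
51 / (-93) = -17 / 31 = -0.55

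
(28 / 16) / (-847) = -1 / 484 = -0.00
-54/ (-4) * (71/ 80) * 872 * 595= 24865407/ 4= 6216351.75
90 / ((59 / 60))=5400 / 59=91.53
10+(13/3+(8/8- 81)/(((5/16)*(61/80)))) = -58817/183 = -321.40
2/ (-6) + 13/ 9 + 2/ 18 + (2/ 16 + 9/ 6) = 205/ 72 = 2.85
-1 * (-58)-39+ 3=22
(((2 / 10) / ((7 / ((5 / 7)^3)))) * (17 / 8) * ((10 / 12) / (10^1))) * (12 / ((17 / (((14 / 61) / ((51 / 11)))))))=275 / 4268292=0.00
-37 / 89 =-0.42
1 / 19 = 0.05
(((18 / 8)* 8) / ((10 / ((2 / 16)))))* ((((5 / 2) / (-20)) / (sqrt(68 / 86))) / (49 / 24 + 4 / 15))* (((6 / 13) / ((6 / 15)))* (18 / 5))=-729* sqrt(1462) / 489736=-0.06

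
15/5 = 3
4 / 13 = 0.31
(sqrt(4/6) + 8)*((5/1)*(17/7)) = 85*sqrt(6)/21 + 680/7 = 107.06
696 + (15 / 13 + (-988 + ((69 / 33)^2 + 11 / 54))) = -24316393 / 84942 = -286.27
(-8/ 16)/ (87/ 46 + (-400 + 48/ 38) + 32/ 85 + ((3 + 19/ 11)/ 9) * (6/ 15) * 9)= 81719/ 64489065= 0.00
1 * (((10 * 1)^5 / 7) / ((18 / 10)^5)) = 312500000 / 413343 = 756.03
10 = 10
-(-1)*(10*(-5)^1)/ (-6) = 8.33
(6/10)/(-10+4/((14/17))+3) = -7/25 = -0.28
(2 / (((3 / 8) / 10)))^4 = 8090864.20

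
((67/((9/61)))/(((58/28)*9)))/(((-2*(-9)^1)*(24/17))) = 486353/507384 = 0.96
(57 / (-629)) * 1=-57 / 629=-0.09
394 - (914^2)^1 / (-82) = 433852 / 41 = 10581.76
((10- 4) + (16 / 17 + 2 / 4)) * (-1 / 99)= -23 / 306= -0.08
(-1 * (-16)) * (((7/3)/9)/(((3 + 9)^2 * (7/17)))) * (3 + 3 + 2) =0.56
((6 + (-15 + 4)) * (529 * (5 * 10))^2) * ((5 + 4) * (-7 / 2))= 110187393750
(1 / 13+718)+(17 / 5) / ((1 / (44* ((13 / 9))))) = 546487 / 585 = 934.17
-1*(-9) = 9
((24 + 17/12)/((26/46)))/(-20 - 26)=-305/312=-0.98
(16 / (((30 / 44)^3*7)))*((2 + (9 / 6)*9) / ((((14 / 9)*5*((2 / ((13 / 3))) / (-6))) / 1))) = -17164576 / 91875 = -186.83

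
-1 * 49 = -49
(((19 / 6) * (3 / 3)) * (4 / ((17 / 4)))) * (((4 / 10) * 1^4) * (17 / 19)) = 16 / 15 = 1.07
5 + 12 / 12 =6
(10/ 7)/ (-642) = -5/ 2247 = -0.00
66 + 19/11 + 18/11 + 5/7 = 5396/77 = 70.08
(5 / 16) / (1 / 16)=5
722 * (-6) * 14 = -60648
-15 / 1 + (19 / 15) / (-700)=-157519 / 10500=-15.00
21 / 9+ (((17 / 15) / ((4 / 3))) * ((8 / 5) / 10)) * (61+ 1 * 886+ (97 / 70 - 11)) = 3407717 / 26250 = 129.82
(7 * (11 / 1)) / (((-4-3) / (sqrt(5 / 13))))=-11 * sqrt(65) / 13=-6.82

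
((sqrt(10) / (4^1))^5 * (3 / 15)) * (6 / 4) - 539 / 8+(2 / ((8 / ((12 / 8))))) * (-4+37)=-55+15 * sqrt(10) / 512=-54.91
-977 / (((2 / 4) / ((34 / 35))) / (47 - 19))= -265744 / 5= -53148.80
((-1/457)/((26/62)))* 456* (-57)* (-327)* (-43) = 11329678872/5941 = 1907032.30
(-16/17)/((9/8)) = -128/153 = -0.84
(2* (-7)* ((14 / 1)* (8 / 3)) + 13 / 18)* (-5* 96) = 751600 / 3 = 250533.33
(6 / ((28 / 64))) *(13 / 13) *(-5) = -480 / 7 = -68.57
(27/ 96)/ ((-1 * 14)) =-9/ 448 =-0.02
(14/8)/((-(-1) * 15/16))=28/15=1.87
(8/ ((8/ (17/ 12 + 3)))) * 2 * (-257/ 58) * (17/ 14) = -47.53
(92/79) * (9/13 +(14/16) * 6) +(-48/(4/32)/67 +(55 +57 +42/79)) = 7824991/68809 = 113.72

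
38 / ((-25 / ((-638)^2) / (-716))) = 11074853152 / 25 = 442994126.08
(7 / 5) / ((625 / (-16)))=-112 / 3125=-0.04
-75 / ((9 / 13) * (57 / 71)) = -23075 / 171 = -134.94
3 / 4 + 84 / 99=211 / 132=1.60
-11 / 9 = -1.22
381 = 381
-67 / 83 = -0.81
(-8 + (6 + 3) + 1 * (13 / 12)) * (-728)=-4550 / 3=-1516.67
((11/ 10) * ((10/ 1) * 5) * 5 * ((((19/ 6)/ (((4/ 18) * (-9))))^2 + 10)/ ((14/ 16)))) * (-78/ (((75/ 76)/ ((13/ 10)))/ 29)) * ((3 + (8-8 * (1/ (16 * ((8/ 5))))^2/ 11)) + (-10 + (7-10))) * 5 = 840045960871/ 7168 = 117193911.95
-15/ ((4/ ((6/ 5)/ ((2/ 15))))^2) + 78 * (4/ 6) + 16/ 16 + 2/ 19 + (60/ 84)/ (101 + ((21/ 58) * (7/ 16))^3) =-784147817277157/ 34354530090160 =-22.83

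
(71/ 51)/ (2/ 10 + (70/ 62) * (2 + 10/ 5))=11005/ 37281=0.30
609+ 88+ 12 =709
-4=-4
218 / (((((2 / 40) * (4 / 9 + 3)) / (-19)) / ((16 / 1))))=-11928960 / 31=-384805.16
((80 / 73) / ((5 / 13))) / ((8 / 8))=2.85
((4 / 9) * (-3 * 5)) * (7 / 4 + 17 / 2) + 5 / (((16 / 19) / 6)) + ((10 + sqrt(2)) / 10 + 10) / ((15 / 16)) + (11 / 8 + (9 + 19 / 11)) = -488 / 55 + 8 * sqrt(2) / 75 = -8.72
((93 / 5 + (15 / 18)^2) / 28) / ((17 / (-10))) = -0.41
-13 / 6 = -2.17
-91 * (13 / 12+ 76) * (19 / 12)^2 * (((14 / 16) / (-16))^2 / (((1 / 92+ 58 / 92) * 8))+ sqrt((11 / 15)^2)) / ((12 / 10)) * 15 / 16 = -3233702430014875 / 320713261056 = -10082.85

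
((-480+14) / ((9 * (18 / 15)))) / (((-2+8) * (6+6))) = -1165 / 1944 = -0.60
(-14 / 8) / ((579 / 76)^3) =-768208 / 194104539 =-0.00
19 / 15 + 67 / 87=886 / 435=2.04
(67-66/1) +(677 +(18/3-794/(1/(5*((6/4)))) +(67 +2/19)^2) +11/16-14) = -4512189/5776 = -781.20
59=59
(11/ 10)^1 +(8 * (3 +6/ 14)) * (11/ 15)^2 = 16643/ 1050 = 15.85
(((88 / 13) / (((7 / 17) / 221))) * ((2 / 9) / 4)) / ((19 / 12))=127.48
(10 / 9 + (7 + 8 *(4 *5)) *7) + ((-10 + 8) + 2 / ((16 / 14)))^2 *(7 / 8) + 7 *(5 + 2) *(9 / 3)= 1517375 / 1152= 1317.17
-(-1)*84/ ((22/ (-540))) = -22680/ 11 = -2061.82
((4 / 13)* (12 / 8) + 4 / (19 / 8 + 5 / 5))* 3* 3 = 578 / 39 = 14.82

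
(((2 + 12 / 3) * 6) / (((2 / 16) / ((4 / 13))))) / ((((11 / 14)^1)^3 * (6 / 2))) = 1053696 / 17303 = 60.90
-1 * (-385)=385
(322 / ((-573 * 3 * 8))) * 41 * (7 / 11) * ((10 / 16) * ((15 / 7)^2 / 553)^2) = -26521875 / 1007447383712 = -0.00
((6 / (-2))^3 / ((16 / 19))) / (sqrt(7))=-513 * sqrt(7) / 112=-12.12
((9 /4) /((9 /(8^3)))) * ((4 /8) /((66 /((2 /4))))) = 16 /33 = 0.48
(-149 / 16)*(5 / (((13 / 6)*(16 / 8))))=-10.75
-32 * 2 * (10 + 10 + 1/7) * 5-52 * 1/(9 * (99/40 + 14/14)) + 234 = -54410542/8757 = -6213.38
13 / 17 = 0.76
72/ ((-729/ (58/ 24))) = -58/ 243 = -0.24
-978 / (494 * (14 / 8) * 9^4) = -652 / 3781323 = -0.00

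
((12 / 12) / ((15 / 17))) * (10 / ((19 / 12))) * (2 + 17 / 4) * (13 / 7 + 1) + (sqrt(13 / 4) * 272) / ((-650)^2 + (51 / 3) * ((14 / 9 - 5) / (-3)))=3672 * sqrt(13) / 11408027 + 17000 / 133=127.82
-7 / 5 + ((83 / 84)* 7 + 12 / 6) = 451 / 60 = 7.52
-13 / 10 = -1.30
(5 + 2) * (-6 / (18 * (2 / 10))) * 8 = -280 / 3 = -93.33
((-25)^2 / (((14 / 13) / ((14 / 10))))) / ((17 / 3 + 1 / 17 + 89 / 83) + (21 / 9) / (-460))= 1582083750 / 13226623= 119.61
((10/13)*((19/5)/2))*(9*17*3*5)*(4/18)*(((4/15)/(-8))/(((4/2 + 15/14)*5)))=-1.62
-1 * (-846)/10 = 84.60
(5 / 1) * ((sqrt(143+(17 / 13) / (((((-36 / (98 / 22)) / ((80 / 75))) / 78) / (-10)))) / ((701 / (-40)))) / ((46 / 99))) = -300 * sqrt(302335) / 16123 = -10.23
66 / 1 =66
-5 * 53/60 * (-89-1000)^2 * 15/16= -314269065/64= -4910454.14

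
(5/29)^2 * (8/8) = 25/841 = 0.03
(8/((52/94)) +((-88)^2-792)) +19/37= 3351115/481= 6966.98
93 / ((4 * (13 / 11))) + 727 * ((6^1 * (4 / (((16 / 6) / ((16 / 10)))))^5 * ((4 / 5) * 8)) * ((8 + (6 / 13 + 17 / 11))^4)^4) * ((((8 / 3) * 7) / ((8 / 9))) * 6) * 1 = 5412607642285351772529718935428597379065310611677234526693735187 / 1910982089918830263114009321500400062500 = 2832369633833279133700220.00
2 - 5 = -3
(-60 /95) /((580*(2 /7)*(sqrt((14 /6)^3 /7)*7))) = -9*sqrt(3) /38570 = -0.00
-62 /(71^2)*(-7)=434 /5041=0.09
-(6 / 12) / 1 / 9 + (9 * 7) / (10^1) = 281 / 45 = 6.24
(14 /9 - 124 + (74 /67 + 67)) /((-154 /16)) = 37448 /6633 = 5.65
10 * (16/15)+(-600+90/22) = -585.24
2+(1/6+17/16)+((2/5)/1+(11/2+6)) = 3631/240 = 15.13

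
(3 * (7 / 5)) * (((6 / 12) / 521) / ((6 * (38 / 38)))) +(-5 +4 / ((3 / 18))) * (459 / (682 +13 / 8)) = 242340281 / 18995660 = 12.76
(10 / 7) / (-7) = -10 / 49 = -0.20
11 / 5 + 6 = 41 / 5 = 8.20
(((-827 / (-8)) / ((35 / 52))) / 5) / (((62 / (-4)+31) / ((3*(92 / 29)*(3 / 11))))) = 8901828 / 1730575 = 5.14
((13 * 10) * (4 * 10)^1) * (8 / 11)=41600 / 11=3781.82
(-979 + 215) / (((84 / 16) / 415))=-1268240 / 21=-60392.38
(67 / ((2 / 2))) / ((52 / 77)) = 5159 / 52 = 99.21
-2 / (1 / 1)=-2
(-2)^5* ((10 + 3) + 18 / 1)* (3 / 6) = -496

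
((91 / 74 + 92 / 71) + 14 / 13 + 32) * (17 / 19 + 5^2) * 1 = 598202382 / 648869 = 921.92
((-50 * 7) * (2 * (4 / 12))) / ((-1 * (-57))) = -4.09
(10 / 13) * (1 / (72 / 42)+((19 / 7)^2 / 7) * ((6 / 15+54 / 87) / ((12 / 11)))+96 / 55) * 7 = 7251109 / 406406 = 17.84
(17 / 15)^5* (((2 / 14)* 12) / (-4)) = -1419857 / 1771875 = -0.80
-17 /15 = -1.13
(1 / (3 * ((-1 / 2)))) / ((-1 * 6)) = 1 / 9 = 0.11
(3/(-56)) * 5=-15/56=-0.27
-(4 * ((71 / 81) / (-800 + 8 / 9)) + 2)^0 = -1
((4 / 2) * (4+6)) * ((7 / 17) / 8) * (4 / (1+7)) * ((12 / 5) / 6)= 7 / 34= 0.21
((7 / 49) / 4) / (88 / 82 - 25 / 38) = 779 / 9058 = 0.09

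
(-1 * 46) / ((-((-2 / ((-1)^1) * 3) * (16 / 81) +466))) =0.10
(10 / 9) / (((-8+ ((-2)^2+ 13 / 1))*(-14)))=-5 / 567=-0.01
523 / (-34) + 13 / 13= -489 / 34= -14.38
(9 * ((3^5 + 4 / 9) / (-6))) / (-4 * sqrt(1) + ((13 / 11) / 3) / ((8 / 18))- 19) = 6886 / 417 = 16.51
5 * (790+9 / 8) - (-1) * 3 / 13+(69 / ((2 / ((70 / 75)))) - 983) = 1562629 / 520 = 3005.06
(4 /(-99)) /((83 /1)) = -4 /8217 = -0.00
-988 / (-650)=38 / 25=1.52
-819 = -819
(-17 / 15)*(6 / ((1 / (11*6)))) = -2244 / 5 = -448.80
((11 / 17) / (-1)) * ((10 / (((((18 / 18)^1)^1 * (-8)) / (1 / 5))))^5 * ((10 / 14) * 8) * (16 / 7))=55 / 6664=0.01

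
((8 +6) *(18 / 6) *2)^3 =592704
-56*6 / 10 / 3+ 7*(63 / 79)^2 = -6.75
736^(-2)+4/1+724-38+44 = 397604865/541696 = 734.00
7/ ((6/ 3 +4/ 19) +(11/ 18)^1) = 2394/ 965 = 2.48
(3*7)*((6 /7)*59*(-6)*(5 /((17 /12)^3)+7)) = -274193532 /4913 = -55809.80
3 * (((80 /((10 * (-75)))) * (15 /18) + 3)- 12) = -409 /15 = -27.27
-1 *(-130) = 130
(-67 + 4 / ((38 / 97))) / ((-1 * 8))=1079 / 152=7.10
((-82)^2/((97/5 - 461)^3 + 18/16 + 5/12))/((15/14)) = -0.00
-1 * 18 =-18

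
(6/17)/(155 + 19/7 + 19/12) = 504/227477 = 0.00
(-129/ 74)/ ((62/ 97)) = -12513/ 4588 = -2.73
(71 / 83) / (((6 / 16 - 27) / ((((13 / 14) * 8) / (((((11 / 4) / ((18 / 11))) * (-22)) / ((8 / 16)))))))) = 2496 / 773311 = 0.00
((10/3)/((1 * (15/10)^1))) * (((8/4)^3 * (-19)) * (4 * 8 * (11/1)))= -118897.78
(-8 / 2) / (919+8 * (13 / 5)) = -0.00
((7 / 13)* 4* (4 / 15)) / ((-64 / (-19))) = 133 / 780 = 0.17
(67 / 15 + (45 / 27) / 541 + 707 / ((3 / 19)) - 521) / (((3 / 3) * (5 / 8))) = 85718992 / 13525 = 6337.82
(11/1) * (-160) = -1760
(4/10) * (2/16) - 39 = -779/20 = -38.95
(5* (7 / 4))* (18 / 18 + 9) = 175 / 2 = 87.50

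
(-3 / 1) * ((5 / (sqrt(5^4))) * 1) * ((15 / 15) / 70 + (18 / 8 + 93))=-40011 / 700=-57.16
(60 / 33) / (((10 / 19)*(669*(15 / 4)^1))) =152 / 110385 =0.00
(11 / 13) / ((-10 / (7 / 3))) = -77 / 390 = -0.20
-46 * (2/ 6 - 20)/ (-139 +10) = -2714/ 387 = -7.01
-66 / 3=-22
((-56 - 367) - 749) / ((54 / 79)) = -46294 / 27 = -1714.59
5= 5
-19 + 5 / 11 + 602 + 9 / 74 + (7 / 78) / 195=1806306802 / 3095235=583.58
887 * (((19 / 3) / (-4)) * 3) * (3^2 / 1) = -151677 / 4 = -37919.25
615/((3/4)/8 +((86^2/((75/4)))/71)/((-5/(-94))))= 523980000/89068547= 5.88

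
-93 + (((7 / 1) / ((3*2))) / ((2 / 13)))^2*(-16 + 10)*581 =-4813493 / 24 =-200562.21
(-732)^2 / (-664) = -66978 / 83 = -806.96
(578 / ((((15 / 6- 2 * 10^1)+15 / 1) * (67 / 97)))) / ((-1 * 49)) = 6.83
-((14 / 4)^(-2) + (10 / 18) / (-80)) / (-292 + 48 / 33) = 341 / 1326528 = 0.00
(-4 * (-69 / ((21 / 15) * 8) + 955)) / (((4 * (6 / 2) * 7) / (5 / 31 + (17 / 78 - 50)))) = 6375296705 / 2843568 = 2242.01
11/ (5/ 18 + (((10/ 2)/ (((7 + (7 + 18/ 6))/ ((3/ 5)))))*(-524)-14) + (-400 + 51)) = -3366/ 139289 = -0.02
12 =12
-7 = -7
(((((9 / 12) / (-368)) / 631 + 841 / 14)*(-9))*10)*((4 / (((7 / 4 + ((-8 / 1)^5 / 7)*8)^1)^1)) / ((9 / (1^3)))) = 1952869175 / 30434544702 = 0.06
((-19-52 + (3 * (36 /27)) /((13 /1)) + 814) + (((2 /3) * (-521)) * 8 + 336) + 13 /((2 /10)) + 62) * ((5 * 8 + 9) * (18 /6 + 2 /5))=-51081226 /195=-261955.01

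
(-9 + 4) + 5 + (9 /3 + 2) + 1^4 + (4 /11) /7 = 466 /77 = 6.05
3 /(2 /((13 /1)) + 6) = 39 /80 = 0.49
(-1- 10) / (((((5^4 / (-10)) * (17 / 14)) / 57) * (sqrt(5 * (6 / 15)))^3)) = 2.92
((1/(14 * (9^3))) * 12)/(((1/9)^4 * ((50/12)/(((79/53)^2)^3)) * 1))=20.31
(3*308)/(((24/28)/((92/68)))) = 24794/17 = 1458.47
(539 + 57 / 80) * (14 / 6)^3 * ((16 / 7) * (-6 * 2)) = -8462692 / 45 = -188059.82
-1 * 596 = -596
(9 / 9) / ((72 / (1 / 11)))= 1 / 792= 0.00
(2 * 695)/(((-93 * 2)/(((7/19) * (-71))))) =345415/1767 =195.48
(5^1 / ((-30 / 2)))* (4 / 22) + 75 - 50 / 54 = 21982 / 297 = 74.01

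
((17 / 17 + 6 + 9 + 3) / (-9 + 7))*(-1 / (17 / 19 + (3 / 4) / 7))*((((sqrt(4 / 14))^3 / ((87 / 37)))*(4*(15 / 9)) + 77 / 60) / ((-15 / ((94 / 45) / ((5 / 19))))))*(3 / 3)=-173759047 / 26983125 -381689632*sqrt(14) / 657308925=-8.61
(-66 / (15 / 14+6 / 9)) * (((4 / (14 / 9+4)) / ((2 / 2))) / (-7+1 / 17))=424116 / 107675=3.94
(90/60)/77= 3/154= 0.02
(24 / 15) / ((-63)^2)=0.00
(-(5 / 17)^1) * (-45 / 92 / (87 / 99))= 7425 / 45356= 0.16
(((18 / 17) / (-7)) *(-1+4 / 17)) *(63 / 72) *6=351 / 578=0.61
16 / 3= 5.33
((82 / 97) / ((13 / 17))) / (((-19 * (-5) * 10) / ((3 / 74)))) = 2091 / 44324150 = 0.00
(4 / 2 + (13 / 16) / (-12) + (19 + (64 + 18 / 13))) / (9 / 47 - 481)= -10126009 / 56404608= -0.18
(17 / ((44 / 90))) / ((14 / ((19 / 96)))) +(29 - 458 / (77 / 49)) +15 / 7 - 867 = -11105939 / 9856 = -1126.82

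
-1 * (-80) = 80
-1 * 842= -842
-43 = -43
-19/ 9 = -2.11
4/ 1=4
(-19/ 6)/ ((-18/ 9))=19/ 12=1.58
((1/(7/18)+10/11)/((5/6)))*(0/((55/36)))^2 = 0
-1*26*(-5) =130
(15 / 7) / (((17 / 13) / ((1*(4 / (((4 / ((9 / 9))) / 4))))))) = 780 / 119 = 6.55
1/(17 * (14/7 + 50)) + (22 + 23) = 39781/884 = 45.00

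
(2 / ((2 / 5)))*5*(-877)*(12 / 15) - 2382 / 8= -71351 / 4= -17837.75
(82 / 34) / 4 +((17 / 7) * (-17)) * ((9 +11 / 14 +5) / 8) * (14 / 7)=-1012973 / 6664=-152.01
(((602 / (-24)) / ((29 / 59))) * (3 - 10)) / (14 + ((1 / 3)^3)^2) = 512001 / 20068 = 25.51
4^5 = 1024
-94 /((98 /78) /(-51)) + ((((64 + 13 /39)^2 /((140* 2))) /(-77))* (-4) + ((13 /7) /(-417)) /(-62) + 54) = 404514123938 /104514795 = 3870.40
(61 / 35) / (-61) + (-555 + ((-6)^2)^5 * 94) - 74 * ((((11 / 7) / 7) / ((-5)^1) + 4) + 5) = 1392535734942 / 245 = 5683819326.29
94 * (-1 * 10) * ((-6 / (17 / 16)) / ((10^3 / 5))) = 2256 / 85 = 26.54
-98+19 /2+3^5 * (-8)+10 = -4045 /2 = -2022.50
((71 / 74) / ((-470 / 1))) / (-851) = 71 / 29597780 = 0.00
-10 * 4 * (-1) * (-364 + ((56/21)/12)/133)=-17428240/1197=-14559.93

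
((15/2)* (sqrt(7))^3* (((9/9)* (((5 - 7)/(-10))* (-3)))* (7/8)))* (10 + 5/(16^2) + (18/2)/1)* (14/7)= -2147229* sqrt(7)/2048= -2773.94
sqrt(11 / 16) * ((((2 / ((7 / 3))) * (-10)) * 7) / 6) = -5 * sqrt(11) / 2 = -8.29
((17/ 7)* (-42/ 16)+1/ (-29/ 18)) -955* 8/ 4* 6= -2660343/ 232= -11467.00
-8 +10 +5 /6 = 17 /6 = 2.83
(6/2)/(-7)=-3/7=-0.43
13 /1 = 13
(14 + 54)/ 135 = 68/ 135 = 0.50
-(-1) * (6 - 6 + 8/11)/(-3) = -0.24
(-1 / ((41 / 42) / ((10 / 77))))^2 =3600 / 203401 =0.02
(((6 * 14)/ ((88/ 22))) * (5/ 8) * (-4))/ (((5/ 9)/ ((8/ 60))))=-63/ 5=-12.60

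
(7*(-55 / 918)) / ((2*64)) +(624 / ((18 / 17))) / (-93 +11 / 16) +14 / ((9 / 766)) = 205689974459 / 173553408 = 1185.17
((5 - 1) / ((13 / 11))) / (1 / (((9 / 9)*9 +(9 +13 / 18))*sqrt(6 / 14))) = 7414*sqrt(21) / 819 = 41.48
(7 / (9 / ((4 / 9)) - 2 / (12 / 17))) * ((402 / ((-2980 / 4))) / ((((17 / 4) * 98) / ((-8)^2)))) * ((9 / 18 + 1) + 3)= -2778624 / 18528895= -0.15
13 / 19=0.68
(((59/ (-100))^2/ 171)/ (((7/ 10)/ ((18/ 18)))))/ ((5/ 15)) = 3481/ 399000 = 0.01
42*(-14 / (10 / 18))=-5292 / 5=-1058.40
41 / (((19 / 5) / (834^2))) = 142588980 / 19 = 7504683.16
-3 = -3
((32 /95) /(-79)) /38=-16 /142595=-0.00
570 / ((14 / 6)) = 1710 / 7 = 244.29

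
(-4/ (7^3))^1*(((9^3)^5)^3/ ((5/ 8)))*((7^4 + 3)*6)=-2349007981454874197664047000000000000000000000.00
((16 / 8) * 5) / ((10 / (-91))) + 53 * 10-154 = 285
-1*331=-331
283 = 283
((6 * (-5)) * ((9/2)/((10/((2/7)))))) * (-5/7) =135/49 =2.76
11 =11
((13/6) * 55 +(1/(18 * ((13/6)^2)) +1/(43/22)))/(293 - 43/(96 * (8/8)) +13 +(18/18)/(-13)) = 83499664/213109247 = 0.39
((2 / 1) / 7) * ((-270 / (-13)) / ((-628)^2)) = 135 / 8972236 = 0.00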